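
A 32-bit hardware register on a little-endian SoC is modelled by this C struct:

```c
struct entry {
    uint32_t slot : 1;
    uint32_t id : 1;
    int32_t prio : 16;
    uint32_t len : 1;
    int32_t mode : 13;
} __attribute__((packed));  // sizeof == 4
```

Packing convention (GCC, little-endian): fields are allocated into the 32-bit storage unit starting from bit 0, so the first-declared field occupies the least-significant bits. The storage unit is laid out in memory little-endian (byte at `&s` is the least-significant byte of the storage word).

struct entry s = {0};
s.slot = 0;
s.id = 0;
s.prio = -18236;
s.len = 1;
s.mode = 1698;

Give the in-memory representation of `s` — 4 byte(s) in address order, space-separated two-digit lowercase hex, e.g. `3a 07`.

slot:1 = 0 → 0x0 << 0 → word 0x00000000
id:1 = 0 → 0x0 << 1 → word 0x00000000
prio:16 = -18236 → 0xb8c4 << 2 → word 0x0002e310
len:1 = 1 → 0x1 << 18 → word 0x0006e310
mode:13 = 1698 → 0x6a2 << 19 → word 0x3516e310
word = 0x3516e310 → little-endian bytes:
  [0]=0x10  [1]=0xe3  [2]=0x16  [3]=0x35

10 e3 16 35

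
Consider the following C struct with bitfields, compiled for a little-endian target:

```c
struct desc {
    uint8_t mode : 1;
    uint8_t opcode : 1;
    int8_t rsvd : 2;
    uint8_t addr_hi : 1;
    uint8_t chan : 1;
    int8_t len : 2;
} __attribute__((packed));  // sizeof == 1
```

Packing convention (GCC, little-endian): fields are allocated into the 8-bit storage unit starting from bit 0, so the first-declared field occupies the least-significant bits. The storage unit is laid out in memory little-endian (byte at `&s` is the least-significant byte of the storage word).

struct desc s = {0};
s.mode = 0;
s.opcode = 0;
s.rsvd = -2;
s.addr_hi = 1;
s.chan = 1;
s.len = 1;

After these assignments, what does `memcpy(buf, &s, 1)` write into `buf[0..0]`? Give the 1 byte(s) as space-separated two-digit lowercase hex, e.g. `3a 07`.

78

[0+:1] mode=0 & 0x1 = 0x0; word=0x00
[1+:1] opcode=0 & 0x1 = 0x0; word=0x00
[2+:2] rsvd=-2 & 0x3 = 0x2; word=0x08
[4+:1] addr_hi=1 & 0x1 = 0x1; word=0x18
[5+:1] chan=1 & 0x1 = 0x1; word=0x38
[6+:2] len=1 & 0x3 = 0x1; word=0x78
word = 0x78 → little-endian bytes:
  [0]=0x78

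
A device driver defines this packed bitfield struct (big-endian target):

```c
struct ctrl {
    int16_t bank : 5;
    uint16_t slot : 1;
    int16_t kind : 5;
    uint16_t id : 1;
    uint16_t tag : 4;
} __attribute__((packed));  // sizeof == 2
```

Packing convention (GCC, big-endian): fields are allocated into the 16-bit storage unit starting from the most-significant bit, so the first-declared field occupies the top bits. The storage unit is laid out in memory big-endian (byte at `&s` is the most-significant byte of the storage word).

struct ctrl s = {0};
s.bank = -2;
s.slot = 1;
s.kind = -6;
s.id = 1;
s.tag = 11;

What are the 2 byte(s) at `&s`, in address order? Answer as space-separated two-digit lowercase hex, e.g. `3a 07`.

f7 5b

[11+:5] bank=-2 & 0x1f = 0x1e; word=0xf000
[10+:1] slot=1 & 0x1 = 0x1; word=0xf400
[5+:5] kind=-6 & 0x1f = 0x1a; word=0xf740
[4+:1] id=1 & 0x1 = 0x1; word=0xf750
[0+:4] tag=11 & 0xf = 0xb; word=0xf75b
word = 0xf75b → big-endian bytes:
  [0]=0xf7  [1]=0x5b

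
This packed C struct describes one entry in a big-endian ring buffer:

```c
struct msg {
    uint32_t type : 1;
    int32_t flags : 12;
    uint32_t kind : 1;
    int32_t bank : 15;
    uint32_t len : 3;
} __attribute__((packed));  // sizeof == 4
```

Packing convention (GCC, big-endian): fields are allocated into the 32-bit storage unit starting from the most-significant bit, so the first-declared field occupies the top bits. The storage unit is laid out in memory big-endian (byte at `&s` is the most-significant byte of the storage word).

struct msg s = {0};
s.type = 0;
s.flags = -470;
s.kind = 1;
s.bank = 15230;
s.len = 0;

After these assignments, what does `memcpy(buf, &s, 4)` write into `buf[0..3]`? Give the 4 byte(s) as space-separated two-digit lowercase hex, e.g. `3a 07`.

71 55 db f0

[31+:1] type=0 & 0x1 = 0x0; word=0x00000000
[19+:12] flags=-470 & 0xfff = 0xe2a; word=0x71500000
[18+:1] kind=1 & 0x1 = 0x1; word=0x71540000
[3+:15] bank=15230 & 0x7fff = 0x3b7e; word=0x7155dbf0
[0+:3] len=0 & 0x7 = 0x0; word=0x7155dbf0
word = 0x7155dbf0 → big-endian bytes:
  [0]=0x71  [1]=0x55  [2]=0xdb  [3]=0xf0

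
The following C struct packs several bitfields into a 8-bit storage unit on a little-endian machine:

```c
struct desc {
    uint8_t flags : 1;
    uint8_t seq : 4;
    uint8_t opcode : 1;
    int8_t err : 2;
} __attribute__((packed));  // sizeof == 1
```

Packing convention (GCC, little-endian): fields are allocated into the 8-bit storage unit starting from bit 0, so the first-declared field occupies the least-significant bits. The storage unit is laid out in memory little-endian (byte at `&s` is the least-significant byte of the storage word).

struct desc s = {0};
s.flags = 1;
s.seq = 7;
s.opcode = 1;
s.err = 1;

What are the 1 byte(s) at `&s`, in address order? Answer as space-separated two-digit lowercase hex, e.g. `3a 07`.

6f

flags:1 = 1 → 0x1 << 0 → word 0x01
seq:4 = 7 → 0x7 << 1 → word 0x0f
opcode:1 = 1 → 0x1 << 5 → word 0x2f
err:2 = 1 → 0x1 << 6 → word 0x6f
word = 0x6f → little-endian bytes:
  [0]=0x6f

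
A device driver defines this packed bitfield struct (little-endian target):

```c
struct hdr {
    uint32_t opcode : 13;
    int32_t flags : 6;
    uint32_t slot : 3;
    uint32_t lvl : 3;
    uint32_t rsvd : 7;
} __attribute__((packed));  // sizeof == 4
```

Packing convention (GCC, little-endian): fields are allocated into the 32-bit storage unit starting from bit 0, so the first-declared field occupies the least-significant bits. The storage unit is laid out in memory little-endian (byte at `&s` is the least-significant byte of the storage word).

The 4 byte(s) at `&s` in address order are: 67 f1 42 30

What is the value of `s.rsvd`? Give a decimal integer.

24

[0]=0x67 [1]=0xf1 [2]=0x42 [3]=0x30 (little-endian) → word 0x3042f167
opcode:13 @ bit 0 → (0x3042f167>>0)&0x1fff = 0x1167
flags:6 @ bit 13 → (0x3042f167>>13)&0x3f = 0x17
slot:3 @ bit 19 → (0x3042f167>>19)&0x7 = 0x0
lvl:3 @ bit 22 → (0x3042f167>>22)&0x7 = 0x1
rsvd:7 @ bit 25 → (0x3042f167>>25)&0x7f = 0x18  ←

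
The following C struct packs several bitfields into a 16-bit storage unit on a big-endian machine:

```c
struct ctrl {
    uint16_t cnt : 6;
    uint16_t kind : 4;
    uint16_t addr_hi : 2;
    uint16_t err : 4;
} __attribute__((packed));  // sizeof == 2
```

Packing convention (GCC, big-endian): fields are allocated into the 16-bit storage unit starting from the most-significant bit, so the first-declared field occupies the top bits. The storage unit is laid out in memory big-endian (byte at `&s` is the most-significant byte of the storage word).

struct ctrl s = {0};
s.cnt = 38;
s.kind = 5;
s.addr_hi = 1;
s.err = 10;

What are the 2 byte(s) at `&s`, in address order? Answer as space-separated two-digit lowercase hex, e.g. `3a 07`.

99 5a

cnt:6 = 38 → 0x26 << 10 → word 0x9800
kind:4 = 5 → 0x5 << 6 → word 0x9940
addr_hi:2 = 1 → 0x1 << 4 → word 0x9950
err:4 = 10 → 0xa << 0 → word 0x995a
word = 0x995a → big-endian bytes:
  [0]=0x99  [1]=0x5a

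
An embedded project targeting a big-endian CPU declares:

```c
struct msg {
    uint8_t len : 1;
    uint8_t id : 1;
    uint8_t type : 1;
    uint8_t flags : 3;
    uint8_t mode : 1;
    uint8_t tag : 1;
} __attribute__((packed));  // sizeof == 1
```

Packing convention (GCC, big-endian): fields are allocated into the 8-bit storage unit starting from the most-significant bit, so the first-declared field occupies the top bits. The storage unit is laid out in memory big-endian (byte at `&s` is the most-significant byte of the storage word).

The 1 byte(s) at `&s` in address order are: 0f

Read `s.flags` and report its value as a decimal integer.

[0]=0x0f (big-endian) → word 0x0f
len:1 @ bit 7 → (0x0f>>7)&0x1 = 0x0
id:1 @ bit 6 → (0x0f>>6)&0x1 = 0x0
type:1 @ bit 5 → (0x0f>>5)&0x1 = 0x0
flags:3 @ bit 2 → (0x0f>>2)&0x7 = 0x3  ←
mode:1 @ bit 1 → (0x0f>>1)&0x1 = 0x1
tag:1 @ bit 0 → (0x0f>>0)&0x1 = 0x1

3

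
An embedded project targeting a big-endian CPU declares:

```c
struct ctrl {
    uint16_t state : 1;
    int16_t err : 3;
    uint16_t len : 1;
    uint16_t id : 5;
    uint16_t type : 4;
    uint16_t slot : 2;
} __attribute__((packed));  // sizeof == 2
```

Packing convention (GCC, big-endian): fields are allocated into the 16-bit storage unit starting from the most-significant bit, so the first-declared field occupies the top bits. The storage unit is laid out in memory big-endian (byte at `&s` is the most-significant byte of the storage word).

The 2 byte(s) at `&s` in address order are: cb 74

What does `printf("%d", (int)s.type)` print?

13

[0]=0xcb [1]=0x74 (big-endian) → word 0xcb74
state [15+:1] = (word>>15) & 0x1 = 1
err [12+:3] = (word>>12) & 0x7 = 4
len [11+:1] = (word>>11) & 0x1 = 1
id [6+:5] = (word>>6) & 0x1f = 13
type [2+:4] = (word>>2) & 0xf = 13  ←
slot [0+:2] = (word>>0) & 0x3 = 0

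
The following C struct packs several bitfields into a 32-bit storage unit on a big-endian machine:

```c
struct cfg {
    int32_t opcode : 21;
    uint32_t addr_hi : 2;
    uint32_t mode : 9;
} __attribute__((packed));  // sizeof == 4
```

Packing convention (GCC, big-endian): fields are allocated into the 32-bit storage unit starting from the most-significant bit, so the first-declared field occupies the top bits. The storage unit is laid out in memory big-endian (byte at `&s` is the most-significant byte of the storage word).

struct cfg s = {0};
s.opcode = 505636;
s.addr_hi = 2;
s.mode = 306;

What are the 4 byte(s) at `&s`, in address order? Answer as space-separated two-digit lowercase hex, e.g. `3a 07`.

3d b9 25 32

[11+:21] opcode=505636 & 0x1fffff = 0x7b724; word=0x3db92000
[9+:2] addr_hi=2 & 0x3 = 0x2; word=0x3db92400
[0+:9] mode=306 & 0x1ff = 0x132; word=0x3db92532
word = 0x3db92532 → big-endian bytes:
  [0]=0x3d  [1]=0xb9  [2]=0x25  [3]=0x32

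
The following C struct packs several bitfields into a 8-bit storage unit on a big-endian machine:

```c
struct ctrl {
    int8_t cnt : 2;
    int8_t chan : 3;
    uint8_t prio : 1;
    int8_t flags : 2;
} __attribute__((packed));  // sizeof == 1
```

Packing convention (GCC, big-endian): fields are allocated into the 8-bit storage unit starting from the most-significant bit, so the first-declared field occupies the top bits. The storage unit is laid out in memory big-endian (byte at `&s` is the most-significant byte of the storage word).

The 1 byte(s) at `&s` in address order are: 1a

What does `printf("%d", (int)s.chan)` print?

[0]=0x1a (big-endian) → word 0x1a
cnt [6+:2] = (word>>6) & 0x3 = 0
chan [3+:3] = (word>>3) & 0x7 = 3  ←
prio [2+:1] = (word>>2) & 0x1 = 0
flags [0+:2] = (word>>0) & 0x3 = 2
chan signed 3b, MSB=0: value = 3

3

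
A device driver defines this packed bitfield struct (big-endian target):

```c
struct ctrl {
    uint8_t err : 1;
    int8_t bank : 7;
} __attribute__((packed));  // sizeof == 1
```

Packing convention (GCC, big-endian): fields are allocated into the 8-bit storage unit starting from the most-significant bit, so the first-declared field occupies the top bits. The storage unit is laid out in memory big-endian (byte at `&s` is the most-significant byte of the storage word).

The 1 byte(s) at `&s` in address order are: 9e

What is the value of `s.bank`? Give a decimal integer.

30

[0]=0x9e (big-endian) → word 0x9e
err:1 @ bit 7 → (0x9e>>7)&0x1 = 0x1
bank:7 @ bit 0 → (0x9e>>0)&0x7f = 0x1e  ←
bank signed 7b, MSB=0: value = 30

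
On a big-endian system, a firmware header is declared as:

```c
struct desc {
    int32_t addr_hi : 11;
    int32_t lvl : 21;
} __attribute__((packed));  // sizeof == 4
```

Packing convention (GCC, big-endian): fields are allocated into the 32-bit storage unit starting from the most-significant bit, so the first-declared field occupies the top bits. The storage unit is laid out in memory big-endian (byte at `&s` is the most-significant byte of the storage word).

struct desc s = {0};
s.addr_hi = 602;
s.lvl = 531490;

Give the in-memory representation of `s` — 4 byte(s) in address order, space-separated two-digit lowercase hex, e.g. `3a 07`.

4b 48 1c 22

addr_hi (11b) val=602 bits=0x25a at bit 21: 0x4b400000
lvl (21b) val=531490 bits=0x81c22 at bit 0: 0x4b481c22
word = 0x4b481c22 → big-endian bytes:
  [0]=0x4b  [1]=0x48  [2]=0x1c  [3]=0x22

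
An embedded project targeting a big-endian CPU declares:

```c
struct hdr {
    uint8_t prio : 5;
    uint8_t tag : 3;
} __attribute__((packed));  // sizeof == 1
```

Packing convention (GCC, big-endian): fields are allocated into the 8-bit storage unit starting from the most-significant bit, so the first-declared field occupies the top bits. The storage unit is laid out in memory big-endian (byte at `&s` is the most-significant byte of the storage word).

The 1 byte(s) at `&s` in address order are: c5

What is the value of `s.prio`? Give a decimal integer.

24

[0]=0xc5 (big-endian) → word 0xc5
prio:5 @ bit 3 → (0xc5>>3)&0x1f = 0x18  ←
tag:3 @ bit 0 → (0xc5>>0)&0x7 = 0x5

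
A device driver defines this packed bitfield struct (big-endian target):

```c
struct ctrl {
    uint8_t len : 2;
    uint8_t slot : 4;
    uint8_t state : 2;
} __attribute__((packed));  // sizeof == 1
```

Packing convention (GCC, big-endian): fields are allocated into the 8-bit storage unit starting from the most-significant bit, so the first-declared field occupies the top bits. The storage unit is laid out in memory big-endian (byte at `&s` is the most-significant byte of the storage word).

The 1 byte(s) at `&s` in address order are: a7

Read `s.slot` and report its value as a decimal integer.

[0]=0xa7 (big-endian) → word 0xa7
len:2 @ bit 6 → (0xa7>>6)&0x3 = 0x2
slot:4 @ bit 2 → (0xa7>>2)&0xf = 0x9  ←
state:2 @ bit 0 → (0xa7>>0)&0x3 = 0x3

9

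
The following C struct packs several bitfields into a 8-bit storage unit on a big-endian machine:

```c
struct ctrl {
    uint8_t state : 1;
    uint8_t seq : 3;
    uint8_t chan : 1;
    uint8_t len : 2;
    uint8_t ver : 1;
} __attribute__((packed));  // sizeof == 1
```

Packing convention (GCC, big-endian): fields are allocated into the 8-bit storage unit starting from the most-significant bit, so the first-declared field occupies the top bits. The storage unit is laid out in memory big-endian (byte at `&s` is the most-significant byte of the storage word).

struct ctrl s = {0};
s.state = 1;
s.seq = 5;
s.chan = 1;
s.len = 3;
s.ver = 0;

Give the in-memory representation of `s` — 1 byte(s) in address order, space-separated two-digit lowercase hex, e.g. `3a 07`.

state:1 = 1 → 0x1 << 7 → word 0x80
seq:3 = 5 → 0x5 << 4 → word 0xd0
chan:1 = 1 → 0x1 << 3 → word 0xd8
len:2 = 3 → 0x3 << 1 → word 0xde
ver:1 = 0 → 0x0 << 0 → word 0xde
word = 0xde → big-endian bytes:
  [0]=0xde

de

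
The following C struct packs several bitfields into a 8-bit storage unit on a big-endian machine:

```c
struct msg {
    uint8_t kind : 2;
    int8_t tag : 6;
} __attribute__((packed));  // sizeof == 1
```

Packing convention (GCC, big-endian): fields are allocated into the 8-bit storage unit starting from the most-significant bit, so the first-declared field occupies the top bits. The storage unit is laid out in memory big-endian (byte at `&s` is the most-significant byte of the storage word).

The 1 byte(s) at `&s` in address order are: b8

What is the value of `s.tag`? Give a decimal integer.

-8

[0]=0xb8 (big-endian) → word 0xb8
kind [6+:2] = (word>>6) & 0x3 = 2
tag [0+:6] = (word>>0) & 0x3f = 56  ←
tag signed 6b, MSB=1: 56 - 64 = -8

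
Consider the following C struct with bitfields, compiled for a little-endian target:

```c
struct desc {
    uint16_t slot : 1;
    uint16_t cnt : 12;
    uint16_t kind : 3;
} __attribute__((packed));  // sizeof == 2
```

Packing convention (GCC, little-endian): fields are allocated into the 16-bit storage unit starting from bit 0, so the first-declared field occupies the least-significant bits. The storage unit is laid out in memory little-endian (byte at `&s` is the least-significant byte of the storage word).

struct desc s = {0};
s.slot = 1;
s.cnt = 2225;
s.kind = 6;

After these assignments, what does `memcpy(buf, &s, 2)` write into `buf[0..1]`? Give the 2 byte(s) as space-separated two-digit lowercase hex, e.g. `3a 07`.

63 d1

slot:1 = 1 → 0x1 << 0 → word 0x0001
cnt:12 = 2225 → 0x8b1 << 1 → word 0x1163
kind:3 = 6 → 0x6 << 13 → word 0xd163
word = 0xd163 → little-endian bytes:
  [0]=0x63  [1]=0xd1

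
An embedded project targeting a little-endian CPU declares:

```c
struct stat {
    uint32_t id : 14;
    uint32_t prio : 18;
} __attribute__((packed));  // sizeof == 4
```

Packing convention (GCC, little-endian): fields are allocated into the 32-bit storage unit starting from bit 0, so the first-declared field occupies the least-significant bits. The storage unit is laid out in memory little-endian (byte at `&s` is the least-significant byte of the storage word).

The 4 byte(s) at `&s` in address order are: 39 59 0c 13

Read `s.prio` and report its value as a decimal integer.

[0]=0x39 [1]=0x59 [2]=0x0c [3]=0x13 (little-endian) → word 0x130c5939
id [0+:14] = (word>>0) & 0x3fff = 6457
prio [14+:18] = (word>>14) & 0x3ffff = 19505  ←

19505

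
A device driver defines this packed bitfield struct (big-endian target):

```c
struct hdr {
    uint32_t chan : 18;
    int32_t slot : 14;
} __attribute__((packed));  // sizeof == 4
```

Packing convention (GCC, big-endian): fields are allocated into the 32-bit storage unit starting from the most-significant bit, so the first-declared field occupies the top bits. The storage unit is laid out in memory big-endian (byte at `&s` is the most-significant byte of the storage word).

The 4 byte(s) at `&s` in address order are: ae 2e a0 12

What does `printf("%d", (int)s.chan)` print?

178362

[0]=0xae [1]=0x2e [2]=0xa0 [3]=0x12 (big-endian) → word 0xae2ea012
chan [14+:18] = (word>>14) & 0x3ffff = 178362  ←
slot [0+:14] = (word>>0) & 0x3fff = 8210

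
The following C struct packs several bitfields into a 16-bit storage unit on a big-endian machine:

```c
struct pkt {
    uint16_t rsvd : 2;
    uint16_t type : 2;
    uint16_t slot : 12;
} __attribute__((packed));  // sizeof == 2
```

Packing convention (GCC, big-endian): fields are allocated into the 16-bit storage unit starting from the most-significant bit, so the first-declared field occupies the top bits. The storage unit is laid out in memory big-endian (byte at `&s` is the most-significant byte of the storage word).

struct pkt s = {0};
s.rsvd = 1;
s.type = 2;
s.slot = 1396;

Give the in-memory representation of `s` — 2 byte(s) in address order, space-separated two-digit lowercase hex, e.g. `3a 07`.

65 74

rsvd:2 = 1 → 0x1 << 14 → word 0x4000
type:2 = 2 → 0x2 << 12 → word 0x6000
slot:12 = 1396 → 0x574 << 0 → word 0x6574
word = 0x6574 → big-endian bytes:
  [0]=0x65  [1]=0x74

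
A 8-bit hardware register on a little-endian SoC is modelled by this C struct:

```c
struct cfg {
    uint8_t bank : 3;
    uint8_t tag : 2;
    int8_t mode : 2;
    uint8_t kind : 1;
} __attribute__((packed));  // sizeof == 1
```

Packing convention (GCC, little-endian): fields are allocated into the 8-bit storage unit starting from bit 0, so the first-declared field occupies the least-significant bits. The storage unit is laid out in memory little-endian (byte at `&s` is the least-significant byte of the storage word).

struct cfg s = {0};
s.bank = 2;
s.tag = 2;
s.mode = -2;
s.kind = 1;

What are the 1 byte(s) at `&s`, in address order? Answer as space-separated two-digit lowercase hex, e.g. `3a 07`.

bank:3 = 2 → 0x2 << 0 → word 0x02
tag:2 = 2 → 0x2 << 3 → word 0x12
mode:2 = -2 → 0x2 << 5 → word 0x52
kind:1 = 1 → 0x1 << 7 → word 0xd2
word = 0xd2 → little-endian bytes:
  [0]=0xd2

d2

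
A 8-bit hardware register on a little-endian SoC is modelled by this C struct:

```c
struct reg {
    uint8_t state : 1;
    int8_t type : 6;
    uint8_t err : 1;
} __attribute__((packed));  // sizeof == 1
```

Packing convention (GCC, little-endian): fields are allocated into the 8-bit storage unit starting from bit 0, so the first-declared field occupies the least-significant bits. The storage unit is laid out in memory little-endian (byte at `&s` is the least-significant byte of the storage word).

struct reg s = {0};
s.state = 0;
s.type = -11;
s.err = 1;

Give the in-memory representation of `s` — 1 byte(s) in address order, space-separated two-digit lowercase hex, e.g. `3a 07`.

[0+:1] state=0 & 0x1 = 0x0; word=0x00
[1+:6] type=-11 & 0x3f = 0x35; word=0x6a
[7+:1] err=1 & 0x1 = 0x1; word=0xea
word = 0xea → little-endian bytes:
  [0]=0xea

ea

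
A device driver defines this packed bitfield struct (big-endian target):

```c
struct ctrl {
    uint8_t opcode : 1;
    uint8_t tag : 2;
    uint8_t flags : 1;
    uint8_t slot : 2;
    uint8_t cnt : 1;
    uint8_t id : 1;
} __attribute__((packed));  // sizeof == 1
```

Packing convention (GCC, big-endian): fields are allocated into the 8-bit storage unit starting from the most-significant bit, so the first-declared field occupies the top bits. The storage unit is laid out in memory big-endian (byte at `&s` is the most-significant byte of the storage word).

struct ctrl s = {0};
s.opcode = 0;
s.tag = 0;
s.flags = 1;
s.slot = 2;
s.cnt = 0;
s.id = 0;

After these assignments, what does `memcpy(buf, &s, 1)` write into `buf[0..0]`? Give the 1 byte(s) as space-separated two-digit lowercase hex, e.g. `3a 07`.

18

opcode:1 = 0 → 0x0 << 7 → word 0x00
tag:2 = 0 → 0x0 << 5 → word 0x00
flags:1 = 1 → 0x1 << 4 → word 0x10
slot:2 = 2 → 0x2 << 2 → word 0x18
cnt:1 = 0 → 0x0 << 1 → word 0x18
id:1 = 0 → 0x0 << 0 → word 0x18
word = 0x18 → big-endian bytes:
  [0]=0x18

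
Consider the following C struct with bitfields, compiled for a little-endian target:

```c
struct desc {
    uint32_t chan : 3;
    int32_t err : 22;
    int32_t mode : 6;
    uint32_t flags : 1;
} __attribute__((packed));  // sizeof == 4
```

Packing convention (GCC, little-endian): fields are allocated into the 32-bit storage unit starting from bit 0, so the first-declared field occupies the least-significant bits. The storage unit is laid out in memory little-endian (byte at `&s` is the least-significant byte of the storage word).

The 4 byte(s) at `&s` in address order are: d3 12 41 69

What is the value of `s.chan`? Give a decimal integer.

[0]=0xd3 [1]=0x12 [2]=0x41 [3]=0x69 (little-endian) → word 0x694112d3
chan [0+:3] = (word>>0) & 0x7 = 3  ←
err [3+:22] = (word>>3) & 0x3fffff = 2630234
mode [25+:6] = (word>>25) & 0x3f = 52
flags [31+:1] = (word>>31) & 0x1 = 0

3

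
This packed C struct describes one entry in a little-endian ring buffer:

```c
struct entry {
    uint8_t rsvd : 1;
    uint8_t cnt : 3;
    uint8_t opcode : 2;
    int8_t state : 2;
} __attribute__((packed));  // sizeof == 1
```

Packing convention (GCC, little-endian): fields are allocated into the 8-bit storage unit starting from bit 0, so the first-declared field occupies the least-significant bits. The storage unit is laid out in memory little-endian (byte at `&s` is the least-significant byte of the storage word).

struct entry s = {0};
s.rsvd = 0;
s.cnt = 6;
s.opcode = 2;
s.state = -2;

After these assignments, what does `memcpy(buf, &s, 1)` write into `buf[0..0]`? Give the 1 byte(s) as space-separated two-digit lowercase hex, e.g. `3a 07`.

ac

rsvd:1 = 0 → 0x0 << 0 → word 0x00
cnt:3 = 6 → 0x6 << 1 → word 0x0c
opcode:2 = 2 → 0x2 << 4 → word 0x2c
state:2 = -2 → 0x2 << 6 → word 0xac
word = 0xac → little-endian bytes:
  [0]=0xac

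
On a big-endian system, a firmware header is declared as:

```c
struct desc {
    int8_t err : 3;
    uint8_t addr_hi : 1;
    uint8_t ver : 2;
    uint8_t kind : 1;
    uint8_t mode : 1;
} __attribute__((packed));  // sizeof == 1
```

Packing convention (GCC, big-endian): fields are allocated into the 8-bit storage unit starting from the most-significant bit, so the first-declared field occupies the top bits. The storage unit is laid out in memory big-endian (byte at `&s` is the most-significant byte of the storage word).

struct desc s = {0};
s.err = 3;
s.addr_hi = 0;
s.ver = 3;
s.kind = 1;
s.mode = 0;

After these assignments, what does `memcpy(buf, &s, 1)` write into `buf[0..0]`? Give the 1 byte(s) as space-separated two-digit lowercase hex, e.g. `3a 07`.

6e

[5+:3] err=3 & 0x7 = 0x3; word=0x60
[4+:1] addr_hi=0 & 0x1 = 0x0; word=0x60
[2+:2] ver=3 & 0x3 = 0x3; word=0x6c
[1+:1] kind=1 & 0x1 = 0x1; word=0x6e
[0+:1] mode=0 & 0x1 = 0x0; word=0x6e
word = 0x6e → big-endian bytes:
  [0]=0x6e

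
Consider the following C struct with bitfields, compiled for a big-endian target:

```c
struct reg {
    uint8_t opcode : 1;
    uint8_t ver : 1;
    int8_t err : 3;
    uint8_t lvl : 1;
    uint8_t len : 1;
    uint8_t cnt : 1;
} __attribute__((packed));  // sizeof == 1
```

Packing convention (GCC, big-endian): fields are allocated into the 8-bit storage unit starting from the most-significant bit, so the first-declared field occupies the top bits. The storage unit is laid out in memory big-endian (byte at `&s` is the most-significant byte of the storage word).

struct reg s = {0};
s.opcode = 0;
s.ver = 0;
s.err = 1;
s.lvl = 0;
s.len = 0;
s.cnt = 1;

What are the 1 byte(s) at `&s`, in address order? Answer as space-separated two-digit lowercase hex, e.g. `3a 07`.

opcode:1 = 0 → 0x0 << 7 → word 0x00
ver:1 = 0 → 0x0 << 6 → word 0x00
err:3 = 1 → 0x1 << 3 → word 0x08
lvl:1 = 0 → 0x0 << 2 → word 0x08
len:1 = 0 → 0x0 << 1 → word 0x08
cnt:1 = 1 → 0x1 << 0 → word 0x09
word = 0x09 → big-endian bytes:
  [0]=0x09

09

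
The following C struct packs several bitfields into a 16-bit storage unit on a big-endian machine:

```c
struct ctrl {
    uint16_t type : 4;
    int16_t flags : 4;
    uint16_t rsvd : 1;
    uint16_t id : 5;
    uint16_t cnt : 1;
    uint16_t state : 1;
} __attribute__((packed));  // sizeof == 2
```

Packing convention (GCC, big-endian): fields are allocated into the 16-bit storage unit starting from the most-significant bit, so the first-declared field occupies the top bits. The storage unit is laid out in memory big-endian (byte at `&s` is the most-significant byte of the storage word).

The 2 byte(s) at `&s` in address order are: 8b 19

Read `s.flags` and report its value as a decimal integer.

[0]=0x8b [1]=0x19 (big-endian) → word 0x8b19
type [12+:4] = (word>>12) & 0xf = 8
flags [8+:4] = (word>>8) & 0xf = 11  ←
rsvd [7+:1] = (word>>7) & 0x1 = 0
id [2+:5] = (word>>2) & 0x1f = 6
cnt [1+:1] = (word>>1) & 0x1 = 0
state [0+:1] = (word>>0) & 0x1 = 1
flags signed 4b, MSB=1: 11 - 16 = -5

-5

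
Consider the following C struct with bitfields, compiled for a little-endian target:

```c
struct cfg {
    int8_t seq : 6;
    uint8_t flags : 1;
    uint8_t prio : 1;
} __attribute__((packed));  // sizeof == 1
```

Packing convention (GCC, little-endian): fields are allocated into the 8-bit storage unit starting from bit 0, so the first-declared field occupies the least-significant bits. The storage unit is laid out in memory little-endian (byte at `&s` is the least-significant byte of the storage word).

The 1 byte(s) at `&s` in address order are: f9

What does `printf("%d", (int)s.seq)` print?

-7

[0]=0xf9 (little-endian) → word 0xf9
seq [0+:6] = (word>>0) & 0x3f = 57  ←
flags [6+:1] = (word>>6) & 0x1 = 1
prio [7+:1] = (word>>7) & 0x1 = 1
seq signed 6b, MSB=1: 57 - 64 = -7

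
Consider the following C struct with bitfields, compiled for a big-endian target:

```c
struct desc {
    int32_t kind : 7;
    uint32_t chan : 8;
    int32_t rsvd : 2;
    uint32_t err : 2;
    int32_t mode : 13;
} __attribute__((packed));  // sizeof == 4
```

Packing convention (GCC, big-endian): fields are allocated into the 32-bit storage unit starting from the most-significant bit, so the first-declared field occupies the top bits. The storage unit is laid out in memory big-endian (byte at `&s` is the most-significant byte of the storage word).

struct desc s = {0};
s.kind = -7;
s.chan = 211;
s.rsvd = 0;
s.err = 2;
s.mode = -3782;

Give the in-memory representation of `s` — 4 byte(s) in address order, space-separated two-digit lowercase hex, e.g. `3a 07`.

[25+:7] kind=-7 & 0x7f = 0x79; word=0xf2000000
[17+:8] chan=211 & 0xff = 0xd3; word=0xf3a60000
[15+:2] rsvd=0 & 0x3 = 0x0; word=0xf3a60000
[13+:2] err=2 & 0x3 = 0x2; word=0xf3a64000
[0+:13] mode=-3782 & 0x1fff = 0x113a; word=0xf3a6513a
word = 0xf3a6513a → big-endian bytes:
  [0]=0xf3  [1]=0xa6  [2]=0x51  [3]=0x3a

f3 a6 51 3a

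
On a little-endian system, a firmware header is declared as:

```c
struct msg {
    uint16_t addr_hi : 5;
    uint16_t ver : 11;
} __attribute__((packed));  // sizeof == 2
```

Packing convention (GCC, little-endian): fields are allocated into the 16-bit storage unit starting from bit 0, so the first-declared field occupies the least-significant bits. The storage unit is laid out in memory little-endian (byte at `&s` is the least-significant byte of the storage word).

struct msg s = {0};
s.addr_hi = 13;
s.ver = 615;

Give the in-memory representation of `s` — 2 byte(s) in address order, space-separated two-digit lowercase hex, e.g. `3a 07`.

[0+:5] addr_hi=13 & 0x1f = 0xd; word=0x000d
[5+:11] ver=615 & 0x7ff = 0x267; word=0x4ced
word = 0x4ced → little-endian bytes:
  [0]=0xed  [1]=0x4c

ed 4c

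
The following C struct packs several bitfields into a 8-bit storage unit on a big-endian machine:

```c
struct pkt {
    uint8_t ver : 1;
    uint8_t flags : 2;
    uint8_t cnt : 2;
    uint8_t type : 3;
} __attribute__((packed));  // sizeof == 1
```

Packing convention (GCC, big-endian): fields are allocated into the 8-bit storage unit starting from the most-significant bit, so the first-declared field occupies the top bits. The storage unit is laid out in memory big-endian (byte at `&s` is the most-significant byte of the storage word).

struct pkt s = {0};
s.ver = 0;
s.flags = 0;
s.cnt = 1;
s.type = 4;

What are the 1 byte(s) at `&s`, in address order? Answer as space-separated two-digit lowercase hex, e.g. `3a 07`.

0c

ver (1b) val=0 bits=0x0 at bit 7: 0x00
flags (2b) val=0 bits=0x0 at bit 5: 0x00
cnt (2b) val=1 bits=0x1 at bit 3: 0x08
type (3b) val=4 bits=0x4 at bit 0: 0x0c
word = 0x0c → big-endian bytes:
  [0]=0x0c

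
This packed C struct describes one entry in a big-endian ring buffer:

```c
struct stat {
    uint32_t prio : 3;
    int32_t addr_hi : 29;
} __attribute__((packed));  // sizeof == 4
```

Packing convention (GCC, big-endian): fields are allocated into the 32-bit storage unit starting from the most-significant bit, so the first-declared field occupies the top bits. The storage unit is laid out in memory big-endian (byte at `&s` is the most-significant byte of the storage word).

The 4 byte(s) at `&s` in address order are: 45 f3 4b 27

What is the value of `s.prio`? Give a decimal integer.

[0]=0x45 [1]=0xf3 [2]=0x4b [3]=0x27 (big-endian) → word 0x45f34b27
prio [29+:3] = (word>>29) & 0x7 = 2  ←
addr_hi [0+:29] = (word>>0) & 0x1fffffff = 99830567

2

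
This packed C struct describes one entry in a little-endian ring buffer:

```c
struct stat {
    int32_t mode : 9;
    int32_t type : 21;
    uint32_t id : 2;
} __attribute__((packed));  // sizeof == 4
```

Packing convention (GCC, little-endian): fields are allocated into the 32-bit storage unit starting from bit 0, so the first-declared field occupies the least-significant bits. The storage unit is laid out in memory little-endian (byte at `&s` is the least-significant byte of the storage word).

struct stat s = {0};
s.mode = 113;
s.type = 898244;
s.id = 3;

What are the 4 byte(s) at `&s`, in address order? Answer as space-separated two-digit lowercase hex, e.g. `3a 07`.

71 88 69 db

[0+:9] mode=113 & 0x1ff = 0x71; word=0x00000071
[9+:21] type=898244 & 0x1fffff = 0xdb4c4; word=0x1b698871
[30+:2] id=3 & 0x3 = 0x3; word=0xdb698871
word = 0xdb698871 → little-endian bytes:
  [0]=0x71  [1]=0x88  [2]=0x69  [3]=0xdb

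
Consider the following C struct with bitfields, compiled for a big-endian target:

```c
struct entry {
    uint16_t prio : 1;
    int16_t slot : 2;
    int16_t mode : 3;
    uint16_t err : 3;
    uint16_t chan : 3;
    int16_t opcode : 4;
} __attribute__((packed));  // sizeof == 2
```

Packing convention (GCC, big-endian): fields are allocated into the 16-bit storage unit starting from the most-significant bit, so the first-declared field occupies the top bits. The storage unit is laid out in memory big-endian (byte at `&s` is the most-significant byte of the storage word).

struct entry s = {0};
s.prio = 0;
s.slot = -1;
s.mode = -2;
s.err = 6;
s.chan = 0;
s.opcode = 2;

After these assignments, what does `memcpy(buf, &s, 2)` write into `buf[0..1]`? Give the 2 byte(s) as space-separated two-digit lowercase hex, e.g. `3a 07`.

prio (1b) val=0 bits=0x0 at bit 15: 0x0000
slot (2b) val=-1 bits=0x3 at bit 13: 0x6000
mode (3b) val=-2 bits=0x6 at bit 10: 0x7800
err (3b) val=6 bits=0x6 at bit 7: 0x7b00
chan (3b) val=0 bits=0x0 at bit 4: 0x7b00
opcode (4b) val=2 bits=0x2 at bit 0: 0x7b02
word = 0x7b02 → big-endian bytes:
  [0]=0x7b  [1]=0x02

7b 02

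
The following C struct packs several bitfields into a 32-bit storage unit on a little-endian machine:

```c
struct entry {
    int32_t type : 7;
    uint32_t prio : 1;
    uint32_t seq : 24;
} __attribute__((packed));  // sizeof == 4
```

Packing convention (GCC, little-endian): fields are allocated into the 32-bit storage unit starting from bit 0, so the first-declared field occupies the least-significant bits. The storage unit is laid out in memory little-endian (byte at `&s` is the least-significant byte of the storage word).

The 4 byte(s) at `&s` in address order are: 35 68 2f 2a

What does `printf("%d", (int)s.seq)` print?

[0]=0x35 [1]=0x68 [2]=0x2f [3]=0x2a (little-endian) → word 0x2a2f6835
type:7 @ bit 0 → (0x2a2f6835>>0)&0x7f = 0x35
prio:1 @ bit 7 → (0x2a2f6835>>7)&0x1 = 0x0
seq:24 @ bit 8 → (0x2a2f6835>>8)&0xffffff = 0x2a2f68  ←

2764648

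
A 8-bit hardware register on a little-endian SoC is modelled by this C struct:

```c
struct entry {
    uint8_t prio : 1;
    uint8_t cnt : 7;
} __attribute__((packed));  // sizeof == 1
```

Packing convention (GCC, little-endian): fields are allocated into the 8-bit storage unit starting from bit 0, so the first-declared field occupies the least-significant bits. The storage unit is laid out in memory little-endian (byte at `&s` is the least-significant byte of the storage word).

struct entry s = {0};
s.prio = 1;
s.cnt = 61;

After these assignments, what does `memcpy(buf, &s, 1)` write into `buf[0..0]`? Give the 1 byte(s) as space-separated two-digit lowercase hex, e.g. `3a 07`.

prio (1b) val=1 bits=0x1 at bit 0: 0x01
cnt (7b) val=61 bits=0x3d at bit 1: 0x7b
word = 0x7b → little-endian bytes:
  [0]=0x7b

7b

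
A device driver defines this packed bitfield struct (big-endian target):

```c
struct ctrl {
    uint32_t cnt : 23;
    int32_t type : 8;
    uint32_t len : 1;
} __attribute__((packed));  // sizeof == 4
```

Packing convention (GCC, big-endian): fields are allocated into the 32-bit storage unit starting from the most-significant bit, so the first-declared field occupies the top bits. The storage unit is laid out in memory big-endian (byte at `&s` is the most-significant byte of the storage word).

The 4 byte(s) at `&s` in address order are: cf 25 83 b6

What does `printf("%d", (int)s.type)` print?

[0]=0xcf [1]=0x25 [2]=0x83 [3]=0xb6 (big-endian) → word 0xcf2583b6
cnt [9+:23] = (word>>9) & 0x7fffff = 6787777
type [1+:8] = (word>>1) & 0xff = 219  ←
len [0+:1] = (word>>0) & 0x1 = 0
type signed 8b, MSB=1: 219 - 256 = -37

-37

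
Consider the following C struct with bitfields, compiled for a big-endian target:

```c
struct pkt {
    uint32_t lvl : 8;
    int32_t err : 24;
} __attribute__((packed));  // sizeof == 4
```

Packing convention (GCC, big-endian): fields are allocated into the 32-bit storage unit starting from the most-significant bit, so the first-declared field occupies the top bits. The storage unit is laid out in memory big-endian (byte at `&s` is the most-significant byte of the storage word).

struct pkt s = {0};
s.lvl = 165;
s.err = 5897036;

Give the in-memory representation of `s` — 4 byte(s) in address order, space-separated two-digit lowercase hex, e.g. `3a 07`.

a5 59 fb 4c

lvl:8 = 165 → 0xa5 << 24 → word 0xa5000000
err:24 = 5897036 → 0x59fb4c << 0 → word 0xa559fb4c
word = 0xa559fb4c → big-endian bytes:
  [0]=0xa5  [1]=0x59  [2]=0xfb  [3]=0x4c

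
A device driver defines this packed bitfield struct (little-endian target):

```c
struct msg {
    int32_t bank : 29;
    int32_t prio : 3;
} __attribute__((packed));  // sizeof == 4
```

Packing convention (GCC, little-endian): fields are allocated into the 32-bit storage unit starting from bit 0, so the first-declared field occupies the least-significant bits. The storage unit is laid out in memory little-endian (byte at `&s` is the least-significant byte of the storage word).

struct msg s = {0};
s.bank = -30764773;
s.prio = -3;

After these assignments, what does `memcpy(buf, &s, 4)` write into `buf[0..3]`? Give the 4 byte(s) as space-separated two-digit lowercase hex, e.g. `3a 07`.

1b 91 2a be

bank (29b) val=-30764773 bits=0x1e2a911b at bit 0: 0x1e2a911b
prio (3b) val=-3 bits=0x5 at bit 29: 0xbe2a911b
word = 0xbe2a911b → little-endian bytes:
  [0]=0x1b  [1]=0x91  [2]=0x2a  [3]=0xbe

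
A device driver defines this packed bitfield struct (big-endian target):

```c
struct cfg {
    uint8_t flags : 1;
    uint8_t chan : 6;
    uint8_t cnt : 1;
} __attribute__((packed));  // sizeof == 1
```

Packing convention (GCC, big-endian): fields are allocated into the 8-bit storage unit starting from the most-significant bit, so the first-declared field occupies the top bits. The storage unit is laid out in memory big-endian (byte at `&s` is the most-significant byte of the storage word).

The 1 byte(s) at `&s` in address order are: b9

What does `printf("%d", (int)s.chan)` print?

[0]=0xb9 (big-endian) → word 0xb9
flags [7+:1] = (word>>7) & 0x1 = 1
chan [1+:6] = (word>>1) & 0x3f = 28  ←
cnt [0+:1] = (word>>0) & 0x1 = 1

28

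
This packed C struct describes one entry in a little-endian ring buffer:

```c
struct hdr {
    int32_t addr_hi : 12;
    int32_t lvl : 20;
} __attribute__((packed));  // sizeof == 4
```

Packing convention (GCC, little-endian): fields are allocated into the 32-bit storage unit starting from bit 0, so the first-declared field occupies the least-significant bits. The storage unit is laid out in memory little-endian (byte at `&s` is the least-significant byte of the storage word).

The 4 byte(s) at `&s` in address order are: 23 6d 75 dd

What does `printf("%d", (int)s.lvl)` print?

-141482

[0]=0x23 [1]=0x6d [2]=0x75 [3]=0xdd (little-endian) → word 0xdd756d23
addr_hi [0+:12] = (word>>0) & 0xfff = 3363
lvl [12+:20] = (word>>12) & 0xfffff = 907094  ←
lvl signed 20b, MSB=1: 907094 - 1048576 = -141482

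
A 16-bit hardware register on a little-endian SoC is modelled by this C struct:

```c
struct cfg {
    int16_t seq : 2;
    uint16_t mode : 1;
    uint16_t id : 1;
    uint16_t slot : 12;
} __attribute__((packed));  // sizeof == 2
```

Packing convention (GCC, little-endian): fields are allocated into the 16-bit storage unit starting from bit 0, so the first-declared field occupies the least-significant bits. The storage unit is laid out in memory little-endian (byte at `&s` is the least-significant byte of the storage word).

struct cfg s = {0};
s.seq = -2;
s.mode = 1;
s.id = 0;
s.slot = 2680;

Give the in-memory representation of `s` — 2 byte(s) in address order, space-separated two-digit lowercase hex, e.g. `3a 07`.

86 a7

seq:2 = -2 → 0x2 << 0 → word 0x0002
mode:1 = 1 → 0x1 << 2 → word 0x0006
id:1 = 0 → 0x0 << 3 → word 0x0006
slot:12 = 2680 → 0xa78 << 4 → word 0xa786
word = 0xa786 → little-endian bytes:
  [0]=0x86  [1]=0xa7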